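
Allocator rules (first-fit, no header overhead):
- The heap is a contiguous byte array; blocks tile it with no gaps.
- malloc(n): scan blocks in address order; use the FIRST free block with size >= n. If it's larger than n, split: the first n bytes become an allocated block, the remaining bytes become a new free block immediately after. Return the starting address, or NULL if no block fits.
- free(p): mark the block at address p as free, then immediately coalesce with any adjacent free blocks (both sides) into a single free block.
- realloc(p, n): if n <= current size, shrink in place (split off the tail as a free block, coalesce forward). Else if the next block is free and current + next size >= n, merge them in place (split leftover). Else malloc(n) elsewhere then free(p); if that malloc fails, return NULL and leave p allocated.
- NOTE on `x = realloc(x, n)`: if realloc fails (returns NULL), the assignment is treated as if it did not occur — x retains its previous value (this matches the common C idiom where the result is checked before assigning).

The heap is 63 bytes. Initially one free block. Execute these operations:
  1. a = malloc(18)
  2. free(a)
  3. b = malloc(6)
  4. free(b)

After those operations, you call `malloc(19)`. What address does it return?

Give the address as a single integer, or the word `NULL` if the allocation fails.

Op 1: a = malloc(18) -> a = 0; heap: [0-17 ALLOC][18-62 FREE]
Op 2: free(a) -> (freed a); heap: [0-62 FREE]
Op 3: b = malloc(6) -> b = 0; heap: [0-5 ALLOC][6-62 FREE]
Op 4: free(b) -> (freed b); heap: [0-62 FREE]
malloc(19): first-fit scan over [0-62 FREE] -> 0

Answer: 0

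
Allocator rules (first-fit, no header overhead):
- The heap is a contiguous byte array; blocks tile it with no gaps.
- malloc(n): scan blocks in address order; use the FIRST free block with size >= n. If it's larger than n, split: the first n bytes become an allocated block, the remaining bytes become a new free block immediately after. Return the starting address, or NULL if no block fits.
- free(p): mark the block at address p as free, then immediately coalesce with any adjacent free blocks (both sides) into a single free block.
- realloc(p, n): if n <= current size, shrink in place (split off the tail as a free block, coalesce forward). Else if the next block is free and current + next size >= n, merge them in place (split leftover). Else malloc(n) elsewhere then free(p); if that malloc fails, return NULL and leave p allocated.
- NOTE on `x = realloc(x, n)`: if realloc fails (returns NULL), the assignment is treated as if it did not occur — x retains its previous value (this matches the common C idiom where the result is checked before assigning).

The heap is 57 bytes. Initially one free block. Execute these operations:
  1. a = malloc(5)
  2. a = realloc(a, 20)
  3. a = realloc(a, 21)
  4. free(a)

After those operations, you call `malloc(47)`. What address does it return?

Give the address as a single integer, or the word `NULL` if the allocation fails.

Op 1: a = malloc(5) -> a = 0; heap: [0-4 ALLOC][5-56 FREE]
Op 2: a = realloc(a, 20) -> a = 0; heap: [0-19 ALLOC][20-56 FREE]
Op 3: a = realloc(a, 21) -> a = 0; heap: [0-20 ALLOC][21-56 FREE]
Op 4: free(a) -> (freed a); heap: [0-56 FREE]
malloc(47): first-fit scan over [0-56 FREE] -> 0

Answer: 0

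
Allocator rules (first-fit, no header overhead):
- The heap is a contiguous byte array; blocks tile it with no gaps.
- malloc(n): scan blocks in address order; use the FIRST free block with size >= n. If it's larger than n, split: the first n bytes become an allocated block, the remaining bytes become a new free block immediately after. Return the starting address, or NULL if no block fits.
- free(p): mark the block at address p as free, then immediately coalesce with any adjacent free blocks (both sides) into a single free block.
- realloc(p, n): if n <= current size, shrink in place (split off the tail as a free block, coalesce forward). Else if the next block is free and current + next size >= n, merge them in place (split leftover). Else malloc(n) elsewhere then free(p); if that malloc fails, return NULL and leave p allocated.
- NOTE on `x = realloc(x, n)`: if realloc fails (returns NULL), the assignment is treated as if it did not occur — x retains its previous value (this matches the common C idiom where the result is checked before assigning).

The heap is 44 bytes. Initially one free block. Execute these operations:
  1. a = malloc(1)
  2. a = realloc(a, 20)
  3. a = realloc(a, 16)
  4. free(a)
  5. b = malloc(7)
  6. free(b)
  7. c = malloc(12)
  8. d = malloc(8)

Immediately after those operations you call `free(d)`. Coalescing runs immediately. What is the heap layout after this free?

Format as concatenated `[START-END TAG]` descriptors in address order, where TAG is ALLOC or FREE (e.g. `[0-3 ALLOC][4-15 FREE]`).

Answer: [0-11 ALLOC][12-43 FREE]

Derivation:
Op 1: a = malloc(1) -> a = 0; heap: [0-0 ALLOC][1-43 FREE]
Op 2: a = realloc(a, 20) -> a = 0; heap: [0-19 ALLOC][20-43 FREE]
Op 3: a = realloc(a, 16) -> a = 0; heap: [0-15 ALLOC][16-43 FREE]
Op 4: free(a) -> (freed a); heap: [0-43 FREE]
Op 5: b = malloc(7) -> b = 0; heap: [0-6 ALLOC][7-43 FREE]
Op 6: free(b) -> (freed b); heap: [0-43 FREE]
Op 7: c = malloc(12) -> c = 0; heap: [0-11 ALLOC][12-43 FREE]
Op 8: d = malloc(8) -> d = 12; heap: [0-11 ALLOC][12-19 ALLOC][20-43 FREE]
free(d): d = 12 -> block [12-19 ALLOC]; mark free, coalesce with adjacent free neighbors -> [0-11 ALLOC][12-43 FREE]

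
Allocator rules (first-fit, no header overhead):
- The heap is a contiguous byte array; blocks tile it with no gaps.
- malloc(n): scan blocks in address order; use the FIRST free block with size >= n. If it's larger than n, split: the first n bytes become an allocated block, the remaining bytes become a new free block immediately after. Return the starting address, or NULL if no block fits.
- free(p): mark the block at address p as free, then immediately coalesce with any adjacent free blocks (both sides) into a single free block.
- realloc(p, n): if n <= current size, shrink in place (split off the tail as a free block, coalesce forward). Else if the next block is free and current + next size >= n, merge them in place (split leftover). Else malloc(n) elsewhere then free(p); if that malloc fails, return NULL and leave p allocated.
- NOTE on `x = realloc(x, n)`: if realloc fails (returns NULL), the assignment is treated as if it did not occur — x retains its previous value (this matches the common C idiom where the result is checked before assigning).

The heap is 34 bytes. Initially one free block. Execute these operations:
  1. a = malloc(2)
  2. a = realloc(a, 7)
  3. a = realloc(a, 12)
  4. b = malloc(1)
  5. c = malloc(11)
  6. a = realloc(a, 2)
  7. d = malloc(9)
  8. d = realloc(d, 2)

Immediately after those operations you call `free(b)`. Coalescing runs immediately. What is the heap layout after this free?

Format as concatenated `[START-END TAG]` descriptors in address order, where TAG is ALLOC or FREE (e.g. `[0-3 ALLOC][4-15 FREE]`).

Answer: [0-1 ALLOC][2-3 ALLOC][4-12 FREE][13-23 ALLOC][24-33 FREE]

Derivation:
Op 1: a = malloc(2) -> a = 0; heap: [0-1 ALLOC][2-33 FREE]
Op 2: a = realloc(a, 7) -> a = 0; heap: [0-6 ALLOC][7-33 FREE]
Op 3: a = realloc(a, 12) -> a = 0; heap: [0-11 ALLOC][12-33 FREE]
Op 4: b = malloc(1) -> b = 12; heap: [0-11 ALLOC][12-12 ALLOC][13-33 FREE]
Op 5: c = malloc(11) -> c = 13; heap: [0-11 ALLOC][12-12 ALLOC][13-23 ALLOC][24-33 FREE]
Op 6: a = realloc(a, 2) -> a = 0; heap: [0-1 ALLOC][2-11 FREE][12-12 ALLOC][13-23 ALLOC][24-33 FREE]
Op 7: d = malloc(9) -> d = 2; heap: [0-1 ALLOC][2-10 ALLOC][11-11 FREE][12-12 ALLOC][13-23 ALLOC][24-33 FREE]
Op 8: d = realloc(d, 2) -> d = 2; heap: [0-1 ALLOC][2-3 ALLOC][4-11 FREE][12-12 ALLOC][13-23 ALLOC][24-33 FREE]
free(b): b = 12 -> block [12-12 ALLOC]; mark free, coalesce with adjacent free neighbors -> [0-1 ALLOC][2-3 ALLOC][4-12 FREE][13-23 ALLOC][24-33 FREE]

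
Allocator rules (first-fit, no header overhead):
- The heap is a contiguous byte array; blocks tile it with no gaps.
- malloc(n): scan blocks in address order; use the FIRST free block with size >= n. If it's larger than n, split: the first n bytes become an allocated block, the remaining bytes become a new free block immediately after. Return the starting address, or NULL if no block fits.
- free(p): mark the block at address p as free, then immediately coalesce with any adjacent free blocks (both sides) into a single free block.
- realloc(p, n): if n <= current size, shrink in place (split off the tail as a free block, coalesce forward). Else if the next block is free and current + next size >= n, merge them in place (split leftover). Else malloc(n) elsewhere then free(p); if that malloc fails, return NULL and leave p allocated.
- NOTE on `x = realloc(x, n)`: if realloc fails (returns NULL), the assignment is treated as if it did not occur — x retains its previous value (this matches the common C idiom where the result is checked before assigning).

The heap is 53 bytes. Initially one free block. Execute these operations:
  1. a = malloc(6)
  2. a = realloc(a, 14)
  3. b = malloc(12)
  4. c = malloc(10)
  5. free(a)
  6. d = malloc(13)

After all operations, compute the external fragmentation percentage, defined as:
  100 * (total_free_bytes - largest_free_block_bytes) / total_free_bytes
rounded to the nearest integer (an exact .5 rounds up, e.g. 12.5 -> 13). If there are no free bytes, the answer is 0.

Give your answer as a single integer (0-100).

Op 1: a = malloc(6) -> a = 0; heap: [0-5 ALLOC][6-52 FREE]
Op 2: a = realloc(a, 14) -> a = 0; heap: [0-13 ALLOC][14-52 FREE]
Op 3: b = malloc(12) -> b = 14; heap: [0-13 ALLOC][14-25 ALLOC][26-52 FREE]
Op 4: c = malloc(10) -> c = 26; heap: [0-13 ALLOC][14-25 ALLOC][26-35 ALLOC][36-52 FREE]
Op 5: free(a) -> (freed a); heap: [0-13 FREE][14-25 ALLOC][26-35 ALLOC][36-52 FREE]
Op 6: d = malloc(13) -> d = 0; heap: [0-12 ALLOC][13-13 FREE][14-25 ALLOC][26-35 ALLOC][36-52 FREE]
Free blocks: [1 17] total_free=18 largest=17 -> 100*(18-17)/18 = 100/18 ≈ 5.556 -> rounds to 6

Answer: 6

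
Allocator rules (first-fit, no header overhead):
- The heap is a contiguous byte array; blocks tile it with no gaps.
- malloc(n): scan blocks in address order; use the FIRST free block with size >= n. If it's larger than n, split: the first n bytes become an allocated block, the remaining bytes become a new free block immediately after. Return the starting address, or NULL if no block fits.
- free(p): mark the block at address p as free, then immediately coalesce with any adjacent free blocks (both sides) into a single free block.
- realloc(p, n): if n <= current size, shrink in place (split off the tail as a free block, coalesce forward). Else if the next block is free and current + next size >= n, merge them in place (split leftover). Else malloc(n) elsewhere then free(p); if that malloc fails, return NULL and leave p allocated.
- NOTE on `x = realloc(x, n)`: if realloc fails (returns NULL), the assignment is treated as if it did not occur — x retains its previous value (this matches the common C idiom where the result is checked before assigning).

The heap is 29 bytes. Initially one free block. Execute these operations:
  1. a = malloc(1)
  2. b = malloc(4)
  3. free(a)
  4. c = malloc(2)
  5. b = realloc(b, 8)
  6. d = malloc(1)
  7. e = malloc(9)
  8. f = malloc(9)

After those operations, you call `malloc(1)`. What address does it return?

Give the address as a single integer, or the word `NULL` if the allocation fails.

Op 1: a = malloc(1) -> a = 0; heap: [0-0 ALLOC][1-28 FREE]
Op 2: b = malloc(4) -> b = 1; heap: [0-0 ALLOC][1-4 ALLOC][5-28 FREE]
Op 3: free(a) -> (freed a); heap: [0-0 FREE][1-4 ALLOC][5-28 FREE]
Op 4: c = malloc(2) -> c = 5; heap: [0-0 FREE][1-4 ALLOC][5-6 ALLOC][7-28 FREE]
Op 5: b = realloc(b, 8) -> b = 7; heap: [0-4 FREE][5-6 ALLOC][7-14 ALLOC][15-28 FREE]
Op 6: d = malloc(1) -> d = 0; heap: [0-0 ALLOC][1-4 FREE][5-6 ALLOC][7-14 ALLOC][15-28 FREE]
Op 7: e = malloc(9) -> e = 15; heap: [0-0 ALLOC][1-4 FREE][5-6 ALLOC][7-14 ALLOC][15-23 ALLOC][24-28 FREE]
Op 8: f = malloc(9) -> f = NULL; heap: [0-0 ALLOC][1-4 FREE][5-6 ALLOC][7-14 ALLOC][15-23 ALLOC][24-28 FREE]
malloc(1): first-fit scan over [0-0 ALLOC][1-4 FREE][5-6 ALLOC][7-14 ALLOC][15-23 ALLOC][24-28 FREE] -> 1

Answer: 1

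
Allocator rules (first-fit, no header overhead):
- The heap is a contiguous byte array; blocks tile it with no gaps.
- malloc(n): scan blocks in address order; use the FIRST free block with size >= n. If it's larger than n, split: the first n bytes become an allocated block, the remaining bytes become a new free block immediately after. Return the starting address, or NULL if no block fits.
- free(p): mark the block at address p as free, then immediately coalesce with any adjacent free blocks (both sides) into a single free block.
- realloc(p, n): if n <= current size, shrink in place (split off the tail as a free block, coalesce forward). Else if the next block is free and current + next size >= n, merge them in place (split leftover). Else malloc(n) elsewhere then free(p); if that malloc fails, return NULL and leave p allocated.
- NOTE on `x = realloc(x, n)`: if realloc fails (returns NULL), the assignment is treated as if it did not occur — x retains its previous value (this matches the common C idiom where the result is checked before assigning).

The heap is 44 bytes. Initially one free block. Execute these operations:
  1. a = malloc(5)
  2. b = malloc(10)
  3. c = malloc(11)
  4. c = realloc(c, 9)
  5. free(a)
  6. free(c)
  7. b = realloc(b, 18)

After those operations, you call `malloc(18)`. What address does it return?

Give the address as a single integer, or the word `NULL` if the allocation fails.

Op 1: a = malloc(5) -> a = 0; heap: [0-4 ALLOC][5-43 FREE]
Op 2: b = malloc(10) -> b = 5; heap: [0-4 ALLOC][5-14 ALLOC][15-43 FREE]
Op 3: c = malloc(11) -> c = 15; heap: [0-4 ALLOC][5-14 ALLOC][15-25 ALLOC][26-43 FREE]
Op 4: c = realloc(c, 9) -> c = 15; heap: [0-4 ALLOC][5-14 ALLOC][15-23 ALLOC][24-43 FREE]
Op 5: free(a) -> (freed a); heap: [0-4 FREE][5-14 ALLOC][15-23 ALLOC][24-43 FREE]
Op 6: free(c) -> (freed c); heap: [0-4 FREE][5-14 ALLOC][15-43 FREE]
Op 7: b = realloc(b, 18) -> b = 5; heap: [0-4 FREE][5-22 ALLOC][23-43 FREE]
malloc(18): first-fit scan over [0-4 FREE][5-22 ALLOC][23-43 FREE] -> 23

Answer: 23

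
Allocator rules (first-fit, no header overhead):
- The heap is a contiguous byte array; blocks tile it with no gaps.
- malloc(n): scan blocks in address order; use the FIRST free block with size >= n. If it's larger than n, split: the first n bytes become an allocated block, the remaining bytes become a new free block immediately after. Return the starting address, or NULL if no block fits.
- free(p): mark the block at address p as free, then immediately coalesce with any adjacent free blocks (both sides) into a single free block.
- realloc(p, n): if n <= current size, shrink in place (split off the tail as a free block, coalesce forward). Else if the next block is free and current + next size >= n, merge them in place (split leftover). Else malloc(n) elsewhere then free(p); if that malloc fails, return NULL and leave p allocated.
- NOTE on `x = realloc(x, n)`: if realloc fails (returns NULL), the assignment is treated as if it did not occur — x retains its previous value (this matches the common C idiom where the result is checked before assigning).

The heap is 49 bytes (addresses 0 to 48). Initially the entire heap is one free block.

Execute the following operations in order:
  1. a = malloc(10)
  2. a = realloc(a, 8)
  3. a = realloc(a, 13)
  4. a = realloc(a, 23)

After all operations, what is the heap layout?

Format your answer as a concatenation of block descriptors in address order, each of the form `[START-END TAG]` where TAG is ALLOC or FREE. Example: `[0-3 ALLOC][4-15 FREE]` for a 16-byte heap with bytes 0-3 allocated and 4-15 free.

Op 1: a = malloc(10) -> a = 0; heap: [0-9 ALLOC][10-48 FREE]
Op 2: a = realloc(a, 8) -> a = 0; heap: [0-7 ALLOC][8-48 FREE]
Op 3: a = realloc(a, 13) -> a = 0; heap: [0-12 ALLOC][13-48 FREE]
Op 4: a = realloc(a, 23) -> a = 0; heap: [0-22 ALLOC][23-48 FREE]

Answer: [0-22 ALLOC][23-48 FREE]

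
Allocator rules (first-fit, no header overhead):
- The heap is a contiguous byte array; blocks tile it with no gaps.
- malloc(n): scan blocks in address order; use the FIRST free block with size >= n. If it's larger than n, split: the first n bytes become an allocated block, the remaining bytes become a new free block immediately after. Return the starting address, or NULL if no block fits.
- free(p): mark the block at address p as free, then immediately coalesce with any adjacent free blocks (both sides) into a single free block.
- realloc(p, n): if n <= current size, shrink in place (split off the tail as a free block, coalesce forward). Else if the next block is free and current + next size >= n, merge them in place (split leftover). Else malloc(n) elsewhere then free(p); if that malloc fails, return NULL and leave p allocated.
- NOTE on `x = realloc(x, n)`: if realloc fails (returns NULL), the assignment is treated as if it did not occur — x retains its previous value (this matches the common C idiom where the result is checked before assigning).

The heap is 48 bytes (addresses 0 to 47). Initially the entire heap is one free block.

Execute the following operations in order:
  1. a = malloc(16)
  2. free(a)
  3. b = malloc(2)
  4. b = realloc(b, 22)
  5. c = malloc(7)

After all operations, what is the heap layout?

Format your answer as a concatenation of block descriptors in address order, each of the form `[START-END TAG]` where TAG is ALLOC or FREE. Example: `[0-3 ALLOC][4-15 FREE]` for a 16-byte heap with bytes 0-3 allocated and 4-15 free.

Answer: [0-21 ALLOC][22-28 ALLOC][29-47 FREE]

Derivation:
Op 1: a = malloc(16) -> a = 0; heap: [0-15 ALLOC][16-47 FREE]
Op 2: free(a) -> (freed a); heap: [0-47 FREE]
Op 3: b = malloc(2) -> b = 0; heap: [0-1 ALLOC][2-47 FREE]
Op 4: b = realloc(b, 22) -> b = 0; heap: [0-21 ALLOC][22-47 FREE]
Op 5: c = malloc(7) -> c = 22; heap: [0-21 ALLOC][22-28 ALLOC][29-47 FREE]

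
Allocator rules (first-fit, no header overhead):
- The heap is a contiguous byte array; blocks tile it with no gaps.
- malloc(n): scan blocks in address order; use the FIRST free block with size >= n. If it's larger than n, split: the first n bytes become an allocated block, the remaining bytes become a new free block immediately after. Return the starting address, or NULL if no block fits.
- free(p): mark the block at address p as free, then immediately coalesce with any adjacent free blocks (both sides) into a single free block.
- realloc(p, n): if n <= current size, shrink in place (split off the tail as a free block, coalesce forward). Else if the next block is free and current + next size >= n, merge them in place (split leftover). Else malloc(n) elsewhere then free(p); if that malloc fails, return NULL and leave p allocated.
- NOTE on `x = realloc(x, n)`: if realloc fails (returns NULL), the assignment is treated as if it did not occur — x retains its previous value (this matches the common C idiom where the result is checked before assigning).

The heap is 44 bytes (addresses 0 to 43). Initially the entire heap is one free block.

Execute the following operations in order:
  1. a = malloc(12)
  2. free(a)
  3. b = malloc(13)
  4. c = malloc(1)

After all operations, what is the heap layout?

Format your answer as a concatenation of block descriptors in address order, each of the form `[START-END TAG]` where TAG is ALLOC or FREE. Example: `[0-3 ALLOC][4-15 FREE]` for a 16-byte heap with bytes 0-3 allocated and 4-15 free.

Op 1: a = malloc(12) -> a = 0; heap: [0-11 ALLOC][12-43 FREE]
Op 2: free(a) -> (freed a); heap: [0-43 FREE]
Op 3: b = malloc(13) -> b = 0; heap: [0-12 ALLOC][13-43 FREE]
Op 4: c = malloc(1) -> c = 13; heap: [0-12 ALLOC][13-13 ALLOC][14-43 FREE]

Answer: [0-12 ALLOC][13-13 ALLOC][14-43 FREE]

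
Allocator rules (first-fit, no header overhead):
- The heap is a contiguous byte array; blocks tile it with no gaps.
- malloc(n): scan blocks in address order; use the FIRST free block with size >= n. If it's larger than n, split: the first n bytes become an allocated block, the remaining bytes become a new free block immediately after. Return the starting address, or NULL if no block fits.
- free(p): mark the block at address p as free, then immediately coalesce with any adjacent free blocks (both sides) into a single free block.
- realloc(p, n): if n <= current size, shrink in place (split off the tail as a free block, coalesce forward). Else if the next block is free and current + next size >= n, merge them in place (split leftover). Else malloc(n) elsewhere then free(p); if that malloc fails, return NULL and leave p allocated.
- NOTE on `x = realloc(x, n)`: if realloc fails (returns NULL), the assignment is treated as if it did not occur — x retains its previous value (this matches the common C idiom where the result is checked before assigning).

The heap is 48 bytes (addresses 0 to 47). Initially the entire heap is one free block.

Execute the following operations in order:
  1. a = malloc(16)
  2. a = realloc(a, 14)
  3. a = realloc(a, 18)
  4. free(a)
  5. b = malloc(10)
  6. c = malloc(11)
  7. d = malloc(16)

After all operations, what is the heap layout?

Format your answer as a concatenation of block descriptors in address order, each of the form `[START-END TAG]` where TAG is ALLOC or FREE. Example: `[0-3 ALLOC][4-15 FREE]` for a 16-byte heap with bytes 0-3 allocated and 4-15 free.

Op 1: a = malloc(16) -> a = 0; heap: [0-15 ALLOC][16-47 FREE]
Op 2: a = realloc(a, 14) -> a = 0; heap: [0-13 ALLOC][14-47 FREE]
Op 3: a = realloc(a, 18) -> a = 0; heap: [0-17 ALLOC][18-47 FREE]
Op 4: free(a) -> (freed a); heap: [0-47 FREE]
Op 5: b = malloc(10) -> b = 0; heap: [0-9 ALLOC][10-47 FREE]
Op 6: c = malloc(11) -> c = 10; heap: [0-9 ALLOC][10-20 ALLOC][21-47 FREE]
Op 7: d = malloc(16) -> d = 21; heap: [0-9 ALLOC][10-20 ALLOC][21-36 ALLOC][37-47 FREE]

Answer: [0-9 ALLOC][10-20 ALLOC][21-36 ALLOC][37-47 FREE]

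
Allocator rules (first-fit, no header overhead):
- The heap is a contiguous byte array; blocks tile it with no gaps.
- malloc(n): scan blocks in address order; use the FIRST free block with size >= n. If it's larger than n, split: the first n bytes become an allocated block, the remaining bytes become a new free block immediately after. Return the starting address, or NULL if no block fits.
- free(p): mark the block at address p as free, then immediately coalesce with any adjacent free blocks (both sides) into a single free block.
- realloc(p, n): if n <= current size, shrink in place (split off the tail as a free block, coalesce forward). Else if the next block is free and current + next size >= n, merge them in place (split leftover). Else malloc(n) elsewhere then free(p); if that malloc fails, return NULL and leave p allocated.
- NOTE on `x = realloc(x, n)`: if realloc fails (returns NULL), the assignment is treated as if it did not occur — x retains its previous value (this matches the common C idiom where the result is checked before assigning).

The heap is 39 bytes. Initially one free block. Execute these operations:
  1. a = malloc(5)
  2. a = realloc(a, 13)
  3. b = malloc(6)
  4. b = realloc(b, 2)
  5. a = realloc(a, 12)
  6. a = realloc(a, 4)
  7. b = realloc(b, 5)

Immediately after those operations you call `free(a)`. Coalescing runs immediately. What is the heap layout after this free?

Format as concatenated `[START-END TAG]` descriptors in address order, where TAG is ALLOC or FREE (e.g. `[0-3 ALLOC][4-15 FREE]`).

Op 1: a = malloc(5) -> a = 0; heap: [0-4 ALLOC][5-38 FREE]
Op 2: a = realloc(a, 13) -> a = 0; heap: [0-12 ALLOC][13-38 FREE]
Op 3: b = malloc(6) -> b = 13; heap: [0-12 ALLOC][13-18 ALLOC][19-38 FREE]
Op 4: b = realloc(b, 2) -> b = 13; heap: [0-12 ALLOC][13-14 ALLOC][15-38 FREE]
Op 5: a = realloc(a, 12) -> a = 0; heap: [0-11 ALLOC][12-12 FREE][13-14 ALLOC][15-38 FREE]
Op 6: a = realloc(a, 4) -> a = 0; heap: [0-3 ALLOC][4-12 FREE][13-14 ALLOC][15-38 FREE]
Op 7: b = realloc(b, 5) -> b = 13; heap: [0-3 ALLOC][4-12 FREE][13-17 ALLOC][18-38 FREE]
free(a): a = 0 -> block [0-3 ALLOC]; mark free, coalesce with adjacent free neighbors -> [0-12 FREE][13-17 ALLOC][18-38 FREE]

Answer: [0-12 FREE][13-17 ALLOC][18-38 FREE]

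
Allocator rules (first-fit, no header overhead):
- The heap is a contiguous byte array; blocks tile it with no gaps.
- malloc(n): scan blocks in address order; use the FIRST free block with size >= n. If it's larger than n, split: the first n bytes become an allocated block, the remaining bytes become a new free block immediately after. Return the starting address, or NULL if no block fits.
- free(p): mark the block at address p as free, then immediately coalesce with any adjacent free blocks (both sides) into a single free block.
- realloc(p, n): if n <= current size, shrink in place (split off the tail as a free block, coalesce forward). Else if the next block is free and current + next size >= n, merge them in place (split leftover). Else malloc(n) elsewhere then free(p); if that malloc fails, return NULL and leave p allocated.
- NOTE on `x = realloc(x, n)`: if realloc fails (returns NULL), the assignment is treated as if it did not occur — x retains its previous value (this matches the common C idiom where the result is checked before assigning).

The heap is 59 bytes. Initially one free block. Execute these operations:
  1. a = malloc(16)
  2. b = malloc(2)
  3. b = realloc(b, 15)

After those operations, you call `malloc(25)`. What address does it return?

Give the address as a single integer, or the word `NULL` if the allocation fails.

Answer: 31

Derivation:
Op 1: a = malloc(16) -> a = 0; heap: [0-15 ALLOC][16-58 FREE]
Op 2: b = malloc(2) -> b = 16; heap: [0-15 ALLOC][16-17 ALLOC][18-58 FREE]
Op 3: b = realloc(b, 15) -> b = 16; heap: [0-15 ALLOC][16-30 ALLOC][31-58 FREE]
malloc(25): first-fit scan over [0-15 ALLOC][16-30 ALLOC][31-58 FREE] -> 31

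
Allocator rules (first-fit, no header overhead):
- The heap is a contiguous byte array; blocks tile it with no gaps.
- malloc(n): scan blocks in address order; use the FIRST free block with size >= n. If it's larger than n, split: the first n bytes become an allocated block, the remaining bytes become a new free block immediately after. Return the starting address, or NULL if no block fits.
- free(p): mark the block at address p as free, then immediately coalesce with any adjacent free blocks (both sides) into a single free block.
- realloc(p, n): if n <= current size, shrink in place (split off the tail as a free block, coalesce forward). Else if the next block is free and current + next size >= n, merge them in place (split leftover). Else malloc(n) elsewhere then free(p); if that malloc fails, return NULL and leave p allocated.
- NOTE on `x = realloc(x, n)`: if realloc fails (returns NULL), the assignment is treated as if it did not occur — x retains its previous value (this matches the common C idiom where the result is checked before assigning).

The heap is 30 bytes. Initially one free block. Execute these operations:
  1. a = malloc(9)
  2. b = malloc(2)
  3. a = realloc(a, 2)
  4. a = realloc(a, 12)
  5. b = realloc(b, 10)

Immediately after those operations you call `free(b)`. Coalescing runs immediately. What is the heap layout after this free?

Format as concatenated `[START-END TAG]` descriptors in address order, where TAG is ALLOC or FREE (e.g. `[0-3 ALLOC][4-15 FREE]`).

Answer: [0-10 FREE][11-22 ALLOC][23-29 FREE]

Derivation:
Op 1: a = malloc(9) -> a = 0; heap: [0-8 ALLOC][9-29 FREE]
Op 2: b = malloc(2) -> b = 9; heap: [0-8 ALLOC][9-10 ALLOC][11-29 FREE]
Op 3: a = realloc(a, 2) -> a = 0; heap: [0-1 ALLOC][2-8 FREE][9-10 ALLOC][11-29 FREE]
Op 4: a = realloc(a, 12) -> a = 11; heap: [0-8 FREE][9-10 ALLOC][11-22 ALLOC][23-29 FREE]
Op 5: b = realloc(b, 10) -> NULL (b unchanged); heap: [0-8 FREE][9-10 ALLOC][11-22 ALLOC][23-29 FREE]
free(b): b = 9 -> block [9-10 ALLOC]; mark free, coalesce with adjacent free neighbors -> [0-10 FREE][11-22 ALLOC][23-29 FREE]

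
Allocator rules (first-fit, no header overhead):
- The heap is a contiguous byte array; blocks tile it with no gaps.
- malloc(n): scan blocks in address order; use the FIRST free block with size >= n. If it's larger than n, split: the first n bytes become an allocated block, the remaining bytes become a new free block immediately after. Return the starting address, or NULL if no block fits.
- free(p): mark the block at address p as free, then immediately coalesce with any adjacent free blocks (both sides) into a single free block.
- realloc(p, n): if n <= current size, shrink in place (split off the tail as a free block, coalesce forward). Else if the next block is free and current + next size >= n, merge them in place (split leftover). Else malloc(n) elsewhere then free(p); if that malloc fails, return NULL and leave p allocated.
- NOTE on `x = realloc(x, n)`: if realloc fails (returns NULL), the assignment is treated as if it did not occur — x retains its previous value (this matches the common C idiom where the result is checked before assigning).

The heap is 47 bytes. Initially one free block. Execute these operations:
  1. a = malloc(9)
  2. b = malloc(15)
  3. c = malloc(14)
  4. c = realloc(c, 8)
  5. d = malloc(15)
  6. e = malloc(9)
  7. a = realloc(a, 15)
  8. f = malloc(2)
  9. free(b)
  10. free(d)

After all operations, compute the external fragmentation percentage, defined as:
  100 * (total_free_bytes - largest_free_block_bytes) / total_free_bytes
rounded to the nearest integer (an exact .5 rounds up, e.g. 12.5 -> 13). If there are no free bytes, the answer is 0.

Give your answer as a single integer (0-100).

Op 1: a = malloc(9) -> a = 0; heap: [0-8 ALLOC][9-46 FREE]
Op 2: b = malloc(15) -> b = 9; heap: [0-8 ALLOC][9-23 ALLOC][24-46 FREE]
Op 3: c = malloc(14) -> c = 24; heap: [0-8 ALLOC][9-23 ALLOC][24-37 ALLOC][38-46 FREE]
Op 4: c = realloc(c, 8) -> c = 24; heap: [0-8 ALLOC][9-23 ALLOC][24-31 ALLOC][32-46 FREE]
Op 5: d = malloc(15) -> d = 32; heap: [0-8 ALLOC][9-23 ALLOC][24-31 ALLOC][32-46 ALLOC]
Op 6: e = malloc(9) -> e = NULL; heap: [0-8 ALLOC][9-23 ALLOC][24-31 ALLOC][32-46 ALLOC]
Op 7: a = realloc(a, 15) -> NULL (a unchanged); heap: [0-8 ALLOC][9-23 ALLOC][24-31 ALLOC][32-46 ALLOC]
Op 8: f = malloc(2) -> f = NULL; heap: [0-8 ALLOC][9-23 ALLOC][24-31 ALLOC][32-46 ALLOC]
Op 9: free(b) -> (freed b); heap: [0-8 ALLOC][9-23 FREE][24-31 ALLOC][32-46 ALLOC]
Op 10: free(d) -> (freed d); heap: [0-8 ALLOC][9-23 FREE][24-31 ALLOC][32-46 FREE]
Free blocks: [15 15] total_free=30 largest=15 -> 100*(30-15)/30 = 1500/30 = 50

Answer: 50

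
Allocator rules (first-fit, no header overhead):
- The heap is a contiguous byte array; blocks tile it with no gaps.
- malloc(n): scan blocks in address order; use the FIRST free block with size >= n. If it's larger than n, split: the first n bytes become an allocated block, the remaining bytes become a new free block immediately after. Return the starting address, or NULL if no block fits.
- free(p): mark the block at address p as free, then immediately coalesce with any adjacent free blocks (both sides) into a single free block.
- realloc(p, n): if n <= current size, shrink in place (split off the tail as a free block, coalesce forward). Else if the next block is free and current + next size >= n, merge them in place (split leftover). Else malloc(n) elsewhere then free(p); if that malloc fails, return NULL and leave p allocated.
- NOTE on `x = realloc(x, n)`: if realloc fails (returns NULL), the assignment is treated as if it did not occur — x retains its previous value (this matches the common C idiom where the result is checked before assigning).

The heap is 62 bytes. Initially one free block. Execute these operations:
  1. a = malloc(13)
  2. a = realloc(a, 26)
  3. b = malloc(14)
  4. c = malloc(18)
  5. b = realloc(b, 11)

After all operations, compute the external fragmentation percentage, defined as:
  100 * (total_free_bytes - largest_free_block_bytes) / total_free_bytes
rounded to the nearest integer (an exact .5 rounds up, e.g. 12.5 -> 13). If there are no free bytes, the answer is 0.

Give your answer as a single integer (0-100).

Op 1: a = malloc(13) -> a = 0; heap: [0-12 ALLOC][13-61 FREE]
Op 2: a = realloc(a, 26) -> a = 0; heap: [0-25 ALLOC][26-61 FREE]
Op 3: b = malloc(14) -> b = 26; heap: [0-25 ALLOC][26-39 ALLOC][40-61 FREE]
Op 4: c = malloc(18) -> c = 40; heap: [0-25 ALLOC][26-39 ALLOC][40-57 ALLOC][58-61 FREE]
Op 5: b = realloc(b, 11) -> b = 26; heap: [0-25 ALLOC][26-36 ALLOC][37-39 FREE][40-57 ALLOC][58-61 FREE]
Free blocks: [3 4] total_free=7 largest=4 -> 100*(7-4)/7 = 300/7 ≈ 42.857 -> rounds to 43

Answer: 43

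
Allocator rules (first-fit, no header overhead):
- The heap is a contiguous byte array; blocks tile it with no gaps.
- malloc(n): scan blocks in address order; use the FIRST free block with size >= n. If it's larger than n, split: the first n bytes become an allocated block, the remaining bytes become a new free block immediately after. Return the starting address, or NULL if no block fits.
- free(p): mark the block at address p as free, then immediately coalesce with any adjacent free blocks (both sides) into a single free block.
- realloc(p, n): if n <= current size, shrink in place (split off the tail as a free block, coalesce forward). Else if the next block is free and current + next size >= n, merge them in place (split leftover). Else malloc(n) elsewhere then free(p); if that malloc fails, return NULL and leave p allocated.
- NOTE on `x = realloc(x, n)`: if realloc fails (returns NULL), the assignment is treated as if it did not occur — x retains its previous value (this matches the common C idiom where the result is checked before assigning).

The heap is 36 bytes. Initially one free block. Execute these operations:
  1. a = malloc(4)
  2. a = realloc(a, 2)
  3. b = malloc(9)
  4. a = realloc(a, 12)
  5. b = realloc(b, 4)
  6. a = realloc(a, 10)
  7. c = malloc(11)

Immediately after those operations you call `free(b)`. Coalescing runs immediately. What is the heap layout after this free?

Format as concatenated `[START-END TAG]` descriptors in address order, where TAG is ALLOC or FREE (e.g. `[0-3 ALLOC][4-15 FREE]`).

Op 1: a = malloc(4) -> a = 0; heap: [0-3 ALLOC][4-35 FREE]
Op 2: a = realloc(a, 2) -> a = 0; heap: [0-1 ALLOC][2-35 FREE]
Op 3: b = malloc(9) -> b = 2; heap: [0-1 ALLOC][2-10 ALLOC][11-35 FREE]
Op 4: a = realloc(a, 12) -> a = 11; heap: [0-1 FREE][2-10 ALLOC][11-22 ALLOC][23-35 FREE]
Op 5: b = realloc(b, 4) -> b = 2; heap: [0-1 FREE][2-5 ALLOC][6-10 FREE][11-22 ALLOC][23-35 FREE]
Op 6: a = realloc(a, 10) -> a = 11; heap: [0-1 FREE][2-5 ALLOC][6-10 FREE][11-20 ALLOC][21-35 FREE]
Op 7: c = malloc(11) -> c = 21; heap: [0-1 FREE][2-5 ALLOC][6-10 FREE][11-20 ALLOC][21-31 ALLOC][32-35 FREE]
free(b): b = 2 -> block [2-5 ALLOC]; mark free, coalesce with adjacent free neighbors -> [0-10 FREE][11-20 ALLOC][21-31 ALLOC][32-35 FREE]

Answer: [0-10 FREE][11-20 ALLOC][21-31 ALLOC][32-35 FREE]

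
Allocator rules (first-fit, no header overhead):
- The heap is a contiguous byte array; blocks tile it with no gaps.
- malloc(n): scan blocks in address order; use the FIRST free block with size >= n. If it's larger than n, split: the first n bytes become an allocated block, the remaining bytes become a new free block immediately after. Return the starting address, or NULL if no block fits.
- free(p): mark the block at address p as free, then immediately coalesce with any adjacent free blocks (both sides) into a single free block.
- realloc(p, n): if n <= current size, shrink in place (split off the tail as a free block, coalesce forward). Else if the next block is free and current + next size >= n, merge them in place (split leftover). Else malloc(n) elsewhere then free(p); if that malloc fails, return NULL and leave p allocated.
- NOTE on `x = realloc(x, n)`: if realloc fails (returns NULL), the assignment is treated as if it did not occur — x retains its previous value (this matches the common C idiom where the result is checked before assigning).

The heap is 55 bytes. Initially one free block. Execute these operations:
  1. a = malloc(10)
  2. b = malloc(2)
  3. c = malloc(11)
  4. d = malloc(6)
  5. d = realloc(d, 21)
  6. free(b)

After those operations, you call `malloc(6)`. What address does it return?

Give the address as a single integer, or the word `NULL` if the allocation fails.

Op 1: a = malloc(10) -> a = 0; heap: [0-9 ALLOC][10-54 FREE]
Op 2: b = malloc(2) -> b = 10; heap: [0-9 ALLOC][10-11 ALLOC][12-54 FREE]
Op 3: c = malloc(11) -> c = 12; heap: [0-9 ALLOC][10-11 ALLOC][12-22 ALLOC][23-54 FREE]
Op 4: d = malloc(6) -> d = 23; heap: [0-9 ALLOC][10-11 ALLOC][12-22 ALLOC][23-28 ALLOC][29-54 FREE]
Op 5: d = realloc(d, 21) -> d = 23; heap: [0-9 ALLOC][10-11 ALLOC][12-22 ALLOC][23-43 ALLOC][44-54 FREE]
Op 6: free(b) -> (freed b); heap: [0-9 ALLOC][10-11 FREE][12-22 ALLOC][23-43 ALLOC][44-54 FREE]
malloc(6): first-fit scan over [0-9 ALLOC][10-11 FREE][12-22 ALLOC][23-43 ALLOC][44-54 FREE] -> 44

Answer: 44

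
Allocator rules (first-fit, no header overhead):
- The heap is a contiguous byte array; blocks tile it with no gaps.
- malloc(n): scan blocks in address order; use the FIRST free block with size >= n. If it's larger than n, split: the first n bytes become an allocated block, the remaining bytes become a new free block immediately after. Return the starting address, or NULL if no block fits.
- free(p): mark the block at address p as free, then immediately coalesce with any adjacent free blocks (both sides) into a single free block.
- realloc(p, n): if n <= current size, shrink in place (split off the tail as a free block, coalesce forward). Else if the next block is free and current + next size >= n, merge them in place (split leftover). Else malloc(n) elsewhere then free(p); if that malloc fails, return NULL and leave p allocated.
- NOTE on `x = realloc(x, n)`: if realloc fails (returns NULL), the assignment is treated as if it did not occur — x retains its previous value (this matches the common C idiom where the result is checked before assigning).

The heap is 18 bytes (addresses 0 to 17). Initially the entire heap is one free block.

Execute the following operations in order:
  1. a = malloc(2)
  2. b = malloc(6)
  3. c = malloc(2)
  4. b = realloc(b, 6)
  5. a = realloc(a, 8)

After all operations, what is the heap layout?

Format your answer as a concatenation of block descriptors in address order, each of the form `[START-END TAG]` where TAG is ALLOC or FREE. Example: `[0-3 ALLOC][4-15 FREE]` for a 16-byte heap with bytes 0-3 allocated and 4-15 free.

Answer: [0-1 FREE][2-7 ALLOC][8-9 ALLOC][10-17 ALLOC]

Derivation:
Op 1: a = malloc(2) -> a = 0; heap: [0-1 ALLOC][2-17 FREE]
Op 2: b = malloc(6) -> b = 2; heap: [0-1 ALLOC][2-7 ALLOC][8-17 FREE]
Op 3: c = malloc(2) -> c = 8; heap: [0-1 ALLOC][2-7 ALLOC][8-9 ALLOC][10-17 FREE]
Op 4: b = realloc(b, 6) -> b = 2; heap: [0-1 ALLOC][2-7 ALLOC][8-9 ALLOC][10-17 FREE]
Op 5: a = realloc(a, 8) -> a = 10; heap: [0-1 FREE][2-7 ALLOC][8-9 ALLOC][10-17 ALLOC]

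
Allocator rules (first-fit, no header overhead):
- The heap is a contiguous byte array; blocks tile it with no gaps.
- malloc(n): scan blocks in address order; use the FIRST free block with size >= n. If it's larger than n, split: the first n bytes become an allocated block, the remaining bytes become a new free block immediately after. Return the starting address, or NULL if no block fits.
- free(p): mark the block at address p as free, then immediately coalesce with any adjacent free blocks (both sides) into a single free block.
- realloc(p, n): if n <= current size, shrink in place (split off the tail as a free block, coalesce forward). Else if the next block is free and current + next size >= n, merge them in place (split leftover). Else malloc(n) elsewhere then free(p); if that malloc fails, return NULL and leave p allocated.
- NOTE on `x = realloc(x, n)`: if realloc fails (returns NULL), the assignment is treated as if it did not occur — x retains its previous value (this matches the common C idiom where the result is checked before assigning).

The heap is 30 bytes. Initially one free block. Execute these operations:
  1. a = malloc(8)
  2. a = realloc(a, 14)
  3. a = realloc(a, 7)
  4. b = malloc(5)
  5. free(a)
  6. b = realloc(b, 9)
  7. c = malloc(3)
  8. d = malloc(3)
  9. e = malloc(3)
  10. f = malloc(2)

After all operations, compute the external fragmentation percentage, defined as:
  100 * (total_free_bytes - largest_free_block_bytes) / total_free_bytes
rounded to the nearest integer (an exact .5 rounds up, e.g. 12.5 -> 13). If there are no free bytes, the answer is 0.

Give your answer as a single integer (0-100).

Op 1: a = malloc(8) -> a = 0; heap: [0-7 ALLOC][8-29 FREE]
Op 2: a = realloc(a, 14) -> a = 0; heap: [0-13 ALLOC][14-29 FREE]
Op 3: a = realloc(a, 7) -> a = 0; heap: [0-6 ALLOC][7-29 FREE]
Op 4: b = malloc(5) -> b = 7; heap: [0-6 ALLOC][7-11 ALLOC][12-29 FREE]
Op 5: free(a) -> (freed a); heap: [0-6 FREE][7-11 ALLOC][12-29 FREE]
Op 6: b = realloc(b, 9) -> b = 7; heap: [0-6 FREE][7-15 ALLOC][16-29 FREE]
Op 7: c = malloc(3) -> c = 0; heap: [0-2 ALLOC][3-6 FREE][7-15 ALLOC][16-29 FREE]
Op 8: d = malloc(3) -> d = 3; heap: [0-2 ALLOC][3-5 ALLOC][6-6 FREE][7-15 ALLOC][16-29 FREE]
Op 9: e = malloc(3) -> e = 16; heap: [0-2 ALLOC][3-5 ALLOC][6-6 FREE][7-15 ALLOC][16-18 ALLOC][19-29 FREE]
Op 10: f = malloc(2) -> f = 19; heap: [0-2 ALLOC][3-5 ALLOC][6-6 FREE][7-15 ALLOC][16-18 ALLOC][19-20 ALLOC][21-29 FREE]
Free blocks: [1 9] total_free=10 largest=9 -> 100*(10-9)/10 = 100/10 = 10

Answer: 10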